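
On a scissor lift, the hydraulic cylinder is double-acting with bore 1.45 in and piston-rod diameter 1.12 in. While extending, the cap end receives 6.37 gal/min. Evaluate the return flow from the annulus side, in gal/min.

Q_out ≈ 2.57 gal/min

Cap-side area A_cap = π/4 × (1.45 in)² = 1.651 in^2
Rod-side annular area A_ann = π/4 × (1.45² − 1.12²) = 0.6661 in^2
Piston speed v = Q_in/A_cap; rod-end outflow Q_out = v × A_ann = Q_in × A_ann/A_cap.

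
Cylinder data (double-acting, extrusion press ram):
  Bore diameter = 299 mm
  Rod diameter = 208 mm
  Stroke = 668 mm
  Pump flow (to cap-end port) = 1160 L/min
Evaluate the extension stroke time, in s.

Cap-side area A_cap = π/4 × (299 mm)² = 70220 mm^2
Swept volume V = A × L; t = V / Q = A·L / Q

t ≈ 2.43 s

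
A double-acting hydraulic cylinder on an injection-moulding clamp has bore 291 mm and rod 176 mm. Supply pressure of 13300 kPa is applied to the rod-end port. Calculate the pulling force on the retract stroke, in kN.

Rod-side annular area A_ann = π/4 × (291² − 176²) = 42180 mm^2
On retraction the pressure acts on the annular area (bore minus rod).
F = P × A_ann

F ≈ 561 kN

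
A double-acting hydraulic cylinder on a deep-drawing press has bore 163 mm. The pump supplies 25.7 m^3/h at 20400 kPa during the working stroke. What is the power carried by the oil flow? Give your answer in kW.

Hydraulic power = P × Q

W ≈ 146 kW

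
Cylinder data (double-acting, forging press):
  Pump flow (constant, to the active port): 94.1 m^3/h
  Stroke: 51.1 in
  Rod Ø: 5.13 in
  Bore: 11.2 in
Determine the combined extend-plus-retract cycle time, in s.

Cap-side area A_cap = π/4 × (11.2 in)² = 98.52 in^2
Rod-side annular area A_ann = π/4 × (11.2² − 5.13²) = 77.85 in^2
t_ext = A_cap·L/Q = 3.156 s
t_ret = A_ann·L/Q = 2.494 s
t_cycle = t_ext + t_ret

t ≈ 5.65 s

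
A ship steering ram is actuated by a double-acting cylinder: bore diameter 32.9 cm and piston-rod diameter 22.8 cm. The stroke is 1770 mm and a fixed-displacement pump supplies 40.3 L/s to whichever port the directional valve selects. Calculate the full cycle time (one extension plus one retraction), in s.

t ≈ 5.67 s

Cap-side area A_cap = π/4 × (32.9 cm)² = 850.1 cm^2
Rod-side annular area A_ann = π/4 × (32.9² − 22.8²) = 441.8 cm^2
t_ext = A_cap·L/Q = 3.734 s
t_ret = A_ann·L/Q = 1.941 s
t_cycle = t_ext + t_ret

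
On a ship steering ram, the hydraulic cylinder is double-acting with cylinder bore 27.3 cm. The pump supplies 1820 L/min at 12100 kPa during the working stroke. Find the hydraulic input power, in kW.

W ≈ 367 kW

Hydraulic power = P × Q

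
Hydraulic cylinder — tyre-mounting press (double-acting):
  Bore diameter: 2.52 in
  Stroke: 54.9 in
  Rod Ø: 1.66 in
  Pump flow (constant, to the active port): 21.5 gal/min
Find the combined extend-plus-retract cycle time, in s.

Cap-side area A_cap = π/4 × (2.52 in)² = 4.988 in^2
Rod-side annular area A_ann = π/4 × (2.52² − 1.66²) = 2.823 in^2
t_ext = A_cap·L/Q = 3.308 s
t_ret = A_ann·L/Q = 1.873 s
t_cycle = t_ext + t_ret

t ≈ 5.18 s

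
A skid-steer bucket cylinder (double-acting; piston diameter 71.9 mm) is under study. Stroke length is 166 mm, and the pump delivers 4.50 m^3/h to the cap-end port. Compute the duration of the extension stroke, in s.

t ≈ 0.539 s

Cap-side area A_cap = π/4 × (71.9 mm)² = 4060 mm^2
Swept volume V = A × L; t = V / Q = A·L / Q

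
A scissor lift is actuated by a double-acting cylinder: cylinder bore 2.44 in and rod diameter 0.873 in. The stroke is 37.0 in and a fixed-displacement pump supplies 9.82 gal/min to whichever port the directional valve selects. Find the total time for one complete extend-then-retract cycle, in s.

t ≈ 8.57 s

Cap-side area A_cap = π/4 × (2.44 in)² = 4.676 in^2
Rod-side annular area A_ann = π/4 × (2.44² − 0.873²) = 4.077 in^2
t_ext = A_cap·L/Q = 4.576 s
t_ret = A_ann·L/Q = 3.990 s
t_cycle = t_ext + t_ret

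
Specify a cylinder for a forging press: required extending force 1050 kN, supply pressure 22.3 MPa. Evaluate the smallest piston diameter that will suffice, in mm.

Extension force acts on the full piston face: F = P × (π/4)D².
D = √(4F / (πP)) = √(4 × 1050 kN / (π × 22.3 MPa))

D ≈ 245 mm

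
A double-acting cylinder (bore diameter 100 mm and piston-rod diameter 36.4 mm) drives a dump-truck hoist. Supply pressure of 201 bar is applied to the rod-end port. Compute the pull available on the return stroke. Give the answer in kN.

Rod-side annular area A_ann = π/4 × (100² − 36.4²) = 6813 mm^2
On retraction the pressure acts on the annular area (bore minus rod).
F = P × A_ann

F ≈ 137 kN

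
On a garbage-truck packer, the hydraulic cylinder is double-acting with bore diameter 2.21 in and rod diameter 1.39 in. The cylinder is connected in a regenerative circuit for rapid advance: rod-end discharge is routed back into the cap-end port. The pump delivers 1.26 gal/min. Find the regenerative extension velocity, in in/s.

v ≈ 3.20 in/s

In regeneration the rod-end outflow joins the pump flow into the cap end, so the net volume the pump must supply per unit advance equals the rod cross-section area.
Rod cross-section A_rod = π/4 × (1.39 in)² = 1.517 in^2
v = Q_pump / A_rod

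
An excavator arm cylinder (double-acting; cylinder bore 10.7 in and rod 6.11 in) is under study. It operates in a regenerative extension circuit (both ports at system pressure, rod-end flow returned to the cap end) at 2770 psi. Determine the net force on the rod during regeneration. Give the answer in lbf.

F ≈ 81200 lbf

With equal pressure on both faces, forces on the annular region cancel; the net push is pressure × rod cross-section.
Rod cross-section A_rod = π/4 × (6.11 in)² = 29.32 in^2
F = P × A_rod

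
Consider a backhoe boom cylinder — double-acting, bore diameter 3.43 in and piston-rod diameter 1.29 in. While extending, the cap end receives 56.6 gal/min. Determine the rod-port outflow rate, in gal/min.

Q_out ≈ 48.6 gal/min

Cap-side area A_cap = π/4 × (3.43 in)² = 9.240 in^2
Rod-side annular area A_ann = π/4 × (3.43² − 1.29²) = 7.933 in^2
Piston speed v = Q_in/A_cap; rod-end outflow Q_out = v × A_ann = Q_in × A_ann/A_cap.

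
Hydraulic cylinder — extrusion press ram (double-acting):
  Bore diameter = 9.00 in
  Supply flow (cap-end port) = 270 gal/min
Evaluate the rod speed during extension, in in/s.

Cap-side area A_cap = π/4 × (9.00 in)² = 63.62 in^2
v = Q / A

v ≈ 16.3 in/s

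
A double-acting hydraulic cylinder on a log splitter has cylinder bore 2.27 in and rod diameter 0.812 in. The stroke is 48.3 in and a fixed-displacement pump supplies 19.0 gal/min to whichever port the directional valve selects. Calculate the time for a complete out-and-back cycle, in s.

t ≈ 5.00 s

Cap-side area A_cap = π/4 × (2.27 in)² = 4.047 in^2
Rod-side annular area A_ann = π/4 × (2.27² − 0.812²) = 3.529 in^2
t_ext = A_cap·L/Q = 2.672 s
t_ret = A_ann·L/Q = 2.330 s
t_cycle = t_ext + t_ret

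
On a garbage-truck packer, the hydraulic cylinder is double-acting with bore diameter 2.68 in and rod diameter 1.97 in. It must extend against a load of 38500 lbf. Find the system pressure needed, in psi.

P ≈ 6820 psi

Cap-side area A_cap = π/4 × (2.68 in)² = 5.641 in^2
P = F / A = 38500 lbf / A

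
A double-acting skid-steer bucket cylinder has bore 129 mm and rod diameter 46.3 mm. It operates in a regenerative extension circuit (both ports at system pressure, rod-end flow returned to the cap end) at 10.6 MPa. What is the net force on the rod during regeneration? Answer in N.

F ≈ 17800 N

With equal pressure on both faces, forces on the annular region cancel; the net push is pressure × rod cross-section.
Rod cross-section A_rod = π/4 × (46.3 mm)² = 1684 mm^2
F = P × A_rod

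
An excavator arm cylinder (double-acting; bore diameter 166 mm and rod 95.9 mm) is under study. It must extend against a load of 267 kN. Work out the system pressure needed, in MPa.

Cap-side area A_cap = π/4 × (166 mm)² = 21640 mm^2
P = F / A = 267 kN / A

P ≈ 12.3 MPa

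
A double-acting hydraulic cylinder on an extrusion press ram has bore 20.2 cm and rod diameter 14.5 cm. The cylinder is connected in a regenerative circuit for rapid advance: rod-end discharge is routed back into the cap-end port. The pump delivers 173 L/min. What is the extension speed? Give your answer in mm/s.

In regeneration the rod-end outflow joins the pump flow into the cap end, so the net volume the pump must supply per unit advance equals the rod cross-section area.
Rod cross-section A_rod = π/4 × (14.5 cm)² = 165.1 cm^2
v = Q_pump / A_rod

v ≈ 175 mm/s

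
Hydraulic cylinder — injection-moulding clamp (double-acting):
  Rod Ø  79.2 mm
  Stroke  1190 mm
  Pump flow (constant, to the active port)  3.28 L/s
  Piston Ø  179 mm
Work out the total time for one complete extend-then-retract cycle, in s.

Cap-side area A_cap = π/4 × (179 mm)² = 25160 mm^2
Rod-side annular area A_ann = π/4 × (179² − 79.2²) = 20240 mm^2
t_ext = A_cap·L/Q = 9.130 s
t_ret = A_ann·L/Q = 7.343 s
t_cycle = t_ext + t_ret

t ≈ 16.5 s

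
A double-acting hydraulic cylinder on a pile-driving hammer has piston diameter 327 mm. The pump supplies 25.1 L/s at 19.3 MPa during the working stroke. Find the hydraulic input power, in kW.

Hydraulic power = P × Q

W ≈ 484 kW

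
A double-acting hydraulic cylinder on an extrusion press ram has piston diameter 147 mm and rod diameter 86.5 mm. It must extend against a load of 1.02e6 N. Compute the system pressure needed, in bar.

Cap-side area A_cap = π/4 × (147 mm)² = 16970 mm^2
P = F / A = 1.02e6 N / A

P ≈ 601 bar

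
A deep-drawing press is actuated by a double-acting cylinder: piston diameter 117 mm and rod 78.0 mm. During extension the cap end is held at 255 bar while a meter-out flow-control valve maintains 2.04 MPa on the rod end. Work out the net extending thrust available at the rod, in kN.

F ≈ 262 kN

Cap-side area A_cap = π/4 × (117 mm)² = 10750 mm^2
Rod-side annular area A_ann = π/4 × (117² − 78.0²) = 5973 mm^2
Net thrust = P_cap·A_cap − P_rod·A_ann = 274.2 kN − 12.18 kN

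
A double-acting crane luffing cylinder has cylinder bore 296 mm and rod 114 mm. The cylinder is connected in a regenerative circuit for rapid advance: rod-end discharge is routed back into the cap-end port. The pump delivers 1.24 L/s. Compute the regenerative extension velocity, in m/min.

v ≈ 7.29 m/min

In regeneration the rod-end outflow joins the pump flow into the cap end, so the net volume the pump must supply per unit advance equals the rod cross-section area.
Rod cross-section A_rod = π/4 × (114 mm)² = 10210 mm^2
v = Q_pump / A_rod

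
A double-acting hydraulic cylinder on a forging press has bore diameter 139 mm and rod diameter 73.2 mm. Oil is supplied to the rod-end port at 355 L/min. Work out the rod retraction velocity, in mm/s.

Rod-side annular area A_ann = π/4 × (139² − 73.2²) = 10970 mm^2
Flow into the rod-end port fills the annular volume.
v = Q / A

v ≈ 540 mm/s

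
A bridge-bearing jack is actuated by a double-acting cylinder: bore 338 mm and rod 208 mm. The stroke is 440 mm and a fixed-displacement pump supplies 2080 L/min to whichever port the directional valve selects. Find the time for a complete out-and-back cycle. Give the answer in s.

Cap-side area A_cap = π/4 × (338 mm)² = 89730 mm^2
Rod-side annular area A_ann = π/4 × (338² − 208²) = 55750 mm^2
t_ext = A_cap·L/Q = 1.139 s
t_ret = A_ann·L/Q = 0.7076 s
t_cycle = t_ext + t_ret

t ≈ 1.85 s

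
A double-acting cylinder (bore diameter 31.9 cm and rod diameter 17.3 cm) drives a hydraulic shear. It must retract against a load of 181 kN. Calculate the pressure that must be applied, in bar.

Rod-side annular area A_ann = π/4 × (31.9² − 17.3²) = 564.2 cm^2
Retraction: pressure acts on the annular area.
P = F / A = 181 kN / A

P ≈ 32.1 bar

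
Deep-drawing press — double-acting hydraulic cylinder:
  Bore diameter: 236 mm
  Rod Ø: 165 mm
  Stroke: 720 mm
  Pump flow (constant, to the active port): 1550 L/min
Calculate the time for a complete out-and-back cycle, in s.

t ≈ 1.84 s

Cap-side area A_cap = π/4 × (236 mm)² = 43740 mm^2
Rod-side annular area A_ann = π/4 × (236² − 165²) = 22360 mm^2
t_ext = A_cap·L/Q = 1.219 s
t_ret = A_ann·L/Q = 0.6232 s
t_cycle = t_ext + t_ret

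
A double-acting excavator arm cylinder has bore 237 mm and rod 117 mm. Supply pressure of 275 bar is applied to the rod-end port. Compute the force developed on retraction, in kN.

Rod-side annular area A_ann = π/4 × (237² − 117²) = 33360 mm^2
On retraction the pressure acts on the annular area (bore minus rod).
F = P × A_ann

F ≈ 918 kN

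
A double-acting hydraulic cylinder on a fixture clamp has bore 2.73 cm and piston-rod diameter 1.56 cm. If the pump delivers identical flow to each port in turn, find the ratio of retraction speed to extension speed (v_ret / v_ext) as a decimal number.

v_ret/v_ext ≈ 1.48

Cap-side area A_cap = π/4 × (2.73 cm)² = 5.853 cm^2
Rod-side annular area A_ann = π/4 × (2.73² − 1.56²) = 3.942 cm^2
For equal Q, v ∝ 1/A, so v_ret/v_ext = A_cap/A_ann.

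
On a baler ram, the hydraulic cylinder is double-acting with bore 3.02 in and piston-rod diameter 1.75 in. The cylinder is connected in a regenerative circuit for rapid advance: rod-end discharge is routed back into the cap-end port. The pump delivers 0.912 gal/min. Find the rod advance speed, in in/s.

In regeneration the rod-end outflow joins the pump flow into the cap end, so the net volume the pump must supply per unit advance equals the rod cross-section area.
Rod cross-section A_rod = π/4 × (1.75 in)² = 2.405 in^2
v = Q_pump / A_rod

v ≈ 1.46 in/s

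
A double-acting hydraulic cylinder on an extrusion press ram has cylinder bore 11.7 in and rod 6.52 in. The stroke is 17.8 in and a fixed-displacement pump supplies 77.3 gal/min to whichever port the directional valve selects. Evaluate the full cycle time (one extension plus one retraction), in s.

t ≈ 10.9 s

Cap-side area A_cap = π/4 × (11.7 in)² = 107.5 in^2
Rod-side annular area A_ann = π/4 × (11.7² − 6.52²) = 74.13 in^2
t_ext = A_cap·L/Q = 6.430 s
t_ret = A_ann·L/Q = 4.434 s
t_cycle = t_ext + t_ret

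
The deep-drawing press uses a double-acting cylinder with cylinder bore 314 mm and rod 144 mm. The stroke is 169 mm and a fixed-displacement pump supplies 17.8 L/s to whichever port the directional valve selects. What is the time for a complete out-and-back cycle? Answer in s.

t ≈ 1.32 s

Cap-side area A_cap = π/4 × (314 mm)² = 77440 mm^2
Rod-side annular area A_ann = π/4 × (314² − 144²) = 61150 mm^2
t_ext = A_cap·L/Q = 0.7352 s
t_ret = A_ann·L/Q = 0.5806 s
t_cycle = t_ext + t_ret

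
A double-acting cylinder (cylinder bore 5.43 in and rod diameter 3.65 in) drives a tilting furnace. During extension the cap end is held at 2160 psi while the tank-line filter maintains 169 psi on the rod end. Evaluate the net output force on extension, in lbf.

F ≈ 47900 lbf

Cap-side area A_cap = π/4 × (5.43 in)² = 23.16 in^2
Rod-side annular area A_ann = π/4 × (5.43² − 3.65²) = 12.69 in^2
Net thrust = P_cap·A_cap − P_rod·A_ann = 50020 lbf − 2145 lbf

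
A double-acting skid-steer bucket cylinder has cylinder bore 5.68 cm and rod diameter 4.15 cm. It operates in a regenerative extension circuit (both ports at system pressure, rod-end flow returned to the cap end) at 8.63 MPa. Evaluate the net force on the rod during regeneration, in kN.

F ≈ 11.7 kN

With equal pressure on both faces, forces on the annular region cancel; the net push is pressure × rod cross-section.
Rod cross-section A_rod = π/4 × (4.15 cm)² = 13.53 cm^2
F = P × A_rod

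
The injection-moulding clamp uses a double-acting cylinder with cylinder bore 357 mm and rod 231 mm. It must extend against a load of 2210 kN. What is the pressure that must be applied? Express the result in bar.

P ≈ 221 bar

Cap-side area A_cap = π/4 × (357 mm)² = 1.001e5 mm^2
P = F / A = 2210 kN / A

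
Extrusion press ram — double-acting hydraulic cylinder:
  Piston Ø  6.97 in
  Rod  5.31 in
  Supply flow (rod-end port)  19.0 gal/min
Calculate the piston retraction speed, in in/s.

v ≈ 4.57 in/s

Rod-side annular area A_ann = π/4 × (6.97² − 5.31²) = 16.01 in^2
Flow into the rod-end port fills the annular volume.
v = Q / A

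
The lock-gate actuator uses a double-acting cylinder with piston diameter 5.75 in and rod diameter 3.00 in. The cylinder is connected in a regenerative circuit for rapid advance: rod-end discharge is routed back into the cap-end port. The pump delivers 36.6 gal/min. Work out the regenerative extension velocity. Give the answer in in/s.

In regeneration the rod-end outflow joins the pump flow into the cap end, so the net volume the pump must supply per unit advance equals the rod cross-section area.
Rod cross-section A_rod = π/4 × (3.00 in)² = 7.069 in^2
v = Q_pump / A_rod

v ≈ 19.9 in/s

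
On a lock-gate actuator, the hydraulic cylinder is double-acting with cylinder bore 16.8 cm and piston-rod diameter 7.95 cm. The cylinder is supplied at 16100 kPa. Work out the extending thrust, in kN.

F ≈ 357 kN

Cap-side area A_cap = π/4 × (16.8 cm)² = 221.7 cm^2
F = P × A_cap = 16100 kPa × A_cap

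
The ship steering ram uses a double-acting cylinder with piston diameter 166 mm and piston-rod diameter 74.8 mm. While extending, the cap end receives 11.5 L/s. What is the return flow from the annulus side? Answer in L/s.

Q_out ≈ 9.17 L/s

Cap-side area A_cap = π/4 × (166 mm)² = 21640 mm^2
Rod-side annular area A_ann = π/4 × (166² − 74.8²) = 17250 mm^2
Piston speed v = Q_in/A_cap; rod-end outflow Q_out = v × A_ann = Q_in × A_ann/A_cap.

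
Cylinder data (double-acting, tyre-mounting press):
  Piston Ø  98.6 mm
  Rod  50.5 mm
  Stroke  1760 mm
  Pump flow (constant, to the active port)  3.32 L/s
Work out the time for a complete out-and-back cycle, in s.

Cap-side area A_cap = π/4 × (98.6 mm)² = 7636 mm^2
Rod-side annular area A_ann = π/4 × (98.6² − 50.5²) = 5633 mm^2
t_ext = A_cap·L/Q = 4.048 s
t_ret = A_ann·L/Q = 2.986 s
t_cycle = t_ext + t_ret

t ≈ 7.03 s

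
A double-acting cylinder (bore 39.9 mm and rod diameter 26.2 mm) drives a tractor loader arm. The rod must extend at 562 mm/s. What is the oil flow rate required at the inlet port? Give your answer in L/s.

Q ≈ 0.703 L/s

Cap-side area A_cap = π/4 × (39.9 mm)² = 1250 mm^2
Q = A × v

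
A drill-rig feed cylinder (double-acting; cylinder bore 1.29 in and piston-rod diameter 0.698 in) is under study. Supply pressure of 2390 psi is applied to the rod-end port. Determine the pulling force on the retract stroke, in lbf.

Rod-side annular area A_ann = π/4 × (1.29² − 0.698²) = 0.9243 in^2
On retraction the pressure acts on the annular area (bore minus rod).
F = P × A_ann

F ≈ 2210 lbf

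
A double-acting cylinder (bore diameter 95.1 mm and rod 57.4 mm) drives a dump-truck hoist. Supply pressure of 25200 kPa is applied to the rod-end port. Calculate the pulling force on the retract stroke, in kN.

F ≈ 114 kN

Rod-side annular area A_ann = π/4 × (95.1² − 57.4²) = 4515 mm^2
On retraction the pressure acts on the annular area (bore minus rod).
F = P × A_ann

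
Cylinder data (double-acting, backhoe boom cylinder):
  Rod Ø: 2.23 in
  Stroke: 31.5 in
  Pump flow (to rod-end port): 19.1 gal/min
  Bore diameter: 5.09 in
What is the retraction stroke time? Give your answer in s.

t ≈ 7.04 s

Rod-side annular area A_ann = π/4 × (5.09² − 2.23²) = 16.44 in^2
Swept volume V = A × L; t = V / Q = A·L / Q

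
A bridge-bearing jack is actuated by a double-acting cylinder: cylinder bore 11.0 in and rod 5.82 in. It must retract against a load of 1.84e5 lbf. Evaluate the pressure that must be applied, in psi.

Rod-side annular area A_ann = π/4 × (11.0² − 5.82²) = 68.43 in^2
Retraction: pressure acts on the annular area.
P = F / A = 1.84e5 lbf / A

P ≈ 2690 psi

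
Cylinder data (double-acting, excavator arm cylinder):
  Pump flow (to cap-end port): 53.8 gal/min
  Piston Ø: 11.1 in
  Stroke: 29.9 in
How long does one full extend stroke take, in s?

Cap-side area A_cap = π/4 × (11.1 in)² = 96.77 in^2
Swept volume V = A × L; t = V / Q = A·L / Q

t ≈ 14.0 s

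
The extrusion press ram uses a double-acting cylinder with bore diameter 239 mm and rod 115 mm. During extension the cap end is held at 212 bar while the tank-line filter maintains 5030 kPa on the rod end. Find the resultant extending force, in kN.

Cap-side area A_cap = π/4 × (239 mm)² = 44860 mm^2
Rod-side annular area A_ann = π/4 × (239² − 115²) = 34480 mm^2
Net thrust = P_cap·A_cap − P_rod·A_ann = 951.1 kN − 173.4 kN

F ≈ 778 kN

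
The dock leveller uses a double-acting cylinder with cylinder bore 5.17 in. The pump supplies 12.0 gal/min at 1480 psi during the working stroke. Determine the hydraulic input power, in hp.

Hydraulic power = P × Q

W ≈ 10.4 hp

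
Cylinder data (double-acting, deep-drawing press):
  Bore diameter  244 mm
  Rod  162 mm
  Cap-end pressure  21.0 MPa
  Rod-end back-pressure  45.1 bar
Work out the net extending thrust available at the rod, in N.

Cap-side area A_cap = π/4 × (244 mm)² = 46760 mm^2
Rod-side annular area A_ann = π/4 × (244² − 162²) = 26150 mm^2
Net thrust = P_cap·A_cap − P_rod·A_ann = 9.819e5 N − 1.179e5 N

F ≈ 8.64e5 N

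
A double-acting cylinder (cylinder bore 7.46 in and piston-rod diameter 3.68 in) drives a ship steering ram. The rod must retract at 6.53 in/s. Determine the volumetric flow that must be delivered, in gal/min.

Rod-side annular area A_ann = π/4 × (7.46² − 3.68²) = 33.07 in^2
Q = A × v

Q ≈ 56.1 gal/min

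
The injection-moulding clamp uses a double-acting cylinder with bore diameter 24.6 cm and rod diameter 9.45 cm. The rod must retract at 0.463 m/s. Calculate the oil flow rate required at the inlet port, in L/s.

Q ≈ 18.8 L/s

Rod-side annular area A_ann = π/4 × (24.6² − 9.45²) = 405.2 cm^2
Q = A × v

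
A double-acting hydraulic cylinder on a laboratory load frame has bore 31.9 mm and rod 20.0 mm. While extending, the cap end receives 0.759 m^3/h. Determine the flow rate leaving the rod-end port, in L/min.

Cap-side area A_cap = π/4 × (31.9 mm)² = 799.2 mm^2
Rod-side annular area A_ann = π/4 × (31.9² − 20.0²) = 485.1 mm^2
Piston speed v = Q_in/A_cap; rod-end outflow Q_out = v × A_ann = Q_in × A_ann/A_cap.

Q_out ≈ 7.68 L/min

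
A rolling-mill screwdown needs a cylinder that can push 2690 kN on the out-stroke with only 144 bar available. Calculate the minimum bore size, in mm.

D ≈ 488 mm

Extension force acts on the full piston face: F = P × (π/4)D².
D = √(4F / (πP)) = √(4 × 2690 kN / (π × 144 bar))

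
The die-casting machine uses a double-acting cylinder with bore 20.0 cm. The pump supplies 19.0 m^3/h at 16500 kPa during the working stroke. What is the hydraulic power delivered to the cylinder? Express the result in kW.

Hydraulic power = P × Q

W ≈ 87.1 kW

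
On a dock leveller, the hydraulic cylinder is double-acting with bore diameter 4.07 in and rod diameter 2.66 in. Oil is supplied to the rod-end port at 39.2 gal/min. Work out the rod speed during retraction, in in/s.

v ≈ 20.2 in/s

Rod-side annular area A_ann = π/4 × (4.07² − 2.66²) = 7.453 in^2
Flow into the rod-end port fills the annular volume.
v = Q / A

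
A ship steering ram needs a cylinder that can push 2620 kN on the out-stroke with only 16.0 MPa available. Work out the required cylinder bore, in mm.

Extension force acts on the full piston face: F = P × (π/4)D².
D = √(4F / (πP)) = √(4 × 2620 kN / (π × 16.0 MPa))

D ≈ 457 mm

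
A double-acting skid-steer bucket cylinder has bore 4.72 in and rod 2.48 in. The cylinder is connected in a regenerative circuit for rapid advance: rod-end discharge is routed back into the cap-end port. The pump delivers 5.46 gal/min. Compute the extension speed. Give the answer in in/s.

In regeneration the rod-end outflow joins the pump flow into the cap end, so the net volume the pump must supply per unit advance equals the rod cross-section area.
Rod cross-section A_rod = π/4 × (2.48 in)² = 4.831 in^2
v = Q_pump / A_rod

v ≈ 4.35 in/s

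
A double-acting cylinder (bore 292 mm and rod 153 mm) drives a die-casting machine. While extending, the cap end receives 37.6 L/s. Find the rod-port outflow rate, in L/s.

Cap-side area A_cap = π/4 × (292 mm)² = 66970 mm^2
Rod-side annular area A_ann = π/4 × (292² − 153²) = 48580 mm^2
Piston speed v = Q_in/A_cap; rod-end outflow Q_out = v × A_ann = Q_in × A_ann/A_cap.

Q_out ≈ 27.3 L/s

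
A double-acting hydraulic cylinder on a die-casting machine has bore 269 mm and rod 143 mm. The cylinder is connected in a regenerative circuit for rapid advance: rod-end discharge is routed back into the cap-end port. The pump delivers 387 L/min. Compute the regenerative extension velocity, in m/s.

In regeneration the rod-end outflow joins the pump flow into the cap end, so the net volume the pump must supply per unit advance equals the rod cross-section area.
Rod cross-section A_rod = π/4 × (143 mm)² = 16060 mm^2
v = Q_pump / A_rod

v ≈ 0.402 m/s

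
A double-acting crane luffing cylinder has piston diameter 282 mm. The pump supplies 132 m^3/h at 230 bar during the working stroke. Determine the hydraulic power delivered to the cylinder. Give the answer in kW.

W ≈ 843 kW

Hydraulic power = P × Q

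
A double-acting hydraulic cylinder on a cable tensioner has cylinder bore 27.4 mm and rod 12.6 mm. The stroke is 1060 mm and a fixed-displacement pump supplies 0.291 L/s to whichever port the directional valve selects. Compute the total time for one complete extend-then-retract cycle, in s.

Cap-side area A_cap = π/4 × (27.4 mm)² = 589.6 mm^2
Rod-side annular area A_ann = π/4 × (27.4² − 12.6²) = 465.0 mm^2
t_ext = A_cap·L/Q = 2.148 s
t_ret = A_ann·L/Q = 1.694 s
t_cycle = t_ext + t_ret

t ≈ 3.84 s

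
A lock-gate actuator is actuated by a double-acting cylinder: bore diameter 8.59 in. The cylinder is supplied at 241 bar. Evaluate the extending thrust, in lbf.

F ≈ 2.03e5 lbf

Cap-side area A_cap = π/4 × (8.59 in)² = 57.95 in^2
F = P × A_cap = 241 bar × A_cap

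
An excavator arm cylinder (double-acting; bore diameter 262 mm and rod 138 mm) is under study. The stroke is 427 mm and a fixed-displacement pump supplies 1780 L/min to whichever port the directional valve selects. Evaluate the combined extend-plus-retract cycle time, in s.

Cap-side area A_cap = π/4 × (262 mm)² = 53910 mm^2
Rod-side annular area A_ann = π/4 × (262² − 138²) = 38960 mm^2
t_ext = A_cap·L/Q = 0.7760 s
t_ret = A_ann·L/Q = 0.5607 s
t_cycle = t_ext + t_ret

t ≈ 1.34 s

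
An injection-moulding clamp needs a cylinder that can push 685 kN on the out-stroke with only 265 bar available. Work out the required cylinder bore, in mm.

D ≈ 181 mm

Extension force acts on the full piston face: F = P × (π/4)D².
D = √(4F / (πP)) = √(4 × 685 kN / (π × 265 bar))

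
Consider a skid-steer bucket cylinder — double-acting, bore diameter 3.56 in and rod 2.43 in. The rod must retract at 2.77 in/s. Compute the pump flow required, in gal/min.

Q ≈ 3.82 gal/min

Rod-side annular area A_ann = π/4 × (3.56² − 2.43²) = 5.316 in^2
Q = A × v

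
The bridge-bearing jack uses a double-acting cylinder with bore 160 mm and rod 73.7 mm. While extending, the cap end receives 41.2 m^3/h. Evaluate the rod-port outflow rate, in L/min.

Q_out ≈ 541 L/min

Cap-side area A_cap = π/4 × (160 mm)² = 20110 mm^2
Rod-side annular area A_ann = π/4 × (160² − 73.7²) = 15840 mm^2
Piston speed v = Q_in/A_cap; rod-end outflow Q_out = v × A_ann = Q_in × A_ann/A_cap.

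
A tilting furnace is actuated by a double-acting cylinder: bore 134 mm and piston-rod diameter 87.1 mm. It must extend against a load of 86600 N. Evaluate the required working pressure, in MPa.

P ≈ 6.14 MPa

Cap-side area A_cap = π/4 × (134 mm)² = 14100 mm^2
P = F / A = 86600 N / A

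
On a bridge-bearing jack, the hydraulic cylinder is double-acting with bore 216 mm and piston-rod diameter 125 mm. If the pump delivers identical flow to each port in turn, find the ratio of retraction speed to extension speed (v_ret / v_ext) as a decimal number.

Cap-side area A_cap = π/4 × (216 mm)² = 36640 mm^2
Rod-side annular area A_ann = π/4 × (216² − 125²) = 24370 mm^2
For equal Q, v ∝ 1/A, so v_ret/v_ext = A_cap/A_ann.

v_ret/v_ext ≈ 1.50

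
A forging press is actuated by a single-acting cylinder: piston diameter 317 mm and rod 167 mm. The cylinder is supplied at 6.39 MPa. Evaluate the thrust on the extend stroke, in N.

Cap-side area A_cap = π/4 × (317 mm)² = 78920 mm^2
F = P × A_cap = 6.39 MPa × A_cap

F ≈ 5.04e5 N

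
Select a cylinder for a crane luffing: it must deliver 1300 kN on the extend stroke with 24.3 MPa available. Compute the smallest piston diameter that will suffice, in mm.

D ≈ 261 mm

Extension force acts on the full piston face: F = P × (π/4)D².
D = √(4F / (πP)) = √(4 × 1300 kN / (π × 24.3 MPa))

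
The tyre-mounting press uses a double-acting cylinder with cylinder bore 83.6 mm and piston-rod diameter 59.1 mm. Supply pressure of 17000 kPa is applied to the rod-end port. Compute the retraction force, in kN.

Rod-side annular area A_ann = π/4 × (83.6² − 59.1²) = 2746 mm^2
On retraction the pressure acts on the annular area (bore minus rod).
F = P × A_ann

F ≈ 46.7 kN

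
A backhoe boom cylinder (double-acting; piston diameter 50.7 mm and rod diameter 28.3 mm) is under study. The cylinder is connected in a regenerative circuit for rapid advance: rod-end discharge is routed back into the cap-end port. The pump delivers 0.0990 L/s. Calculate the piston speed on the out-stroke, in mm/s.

v ≈ 157 mm/s

In regeneration the rod-end outflow joins the pump flow into the cap end, so the net volume the pump must supply per unit advance equals the rod cross-section area.
Rod cross-section A_rod = π/4 × (28.3 mm)² = 629.0 mm^2
v = Q_pump / A_rod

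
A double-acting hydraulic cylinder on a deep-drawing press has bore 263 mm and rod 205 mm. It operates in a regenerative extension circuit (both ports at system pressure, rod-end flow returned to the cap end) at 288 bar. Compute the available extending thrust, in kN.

With equal pressure on both faces, forces on the annular region cancel; the net push is pressure × rod cross-section.
Rod cross-section A_rod = π/4 × (205 mm)² = 33010 mm^2
F = P × A_rod

F ≈ 951 kN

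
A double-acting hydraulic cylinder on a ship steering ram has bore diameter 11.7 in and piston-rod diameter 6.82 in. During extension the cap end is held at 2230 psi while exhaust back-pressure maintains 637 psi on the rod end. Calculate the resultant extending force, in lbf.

F ≈ 1.95e5 lbf

Cap-side area A_cap = π/4 × (11.7 in)² = 107.5 in^2
Rod-side annular area A_ann = π/4 × (11.7² − 6.82²) = 70.98 in^2
Net thrust = P_cap·A_cap − P_rod·A_ann = 2.398e5 lbf − 45220 lbf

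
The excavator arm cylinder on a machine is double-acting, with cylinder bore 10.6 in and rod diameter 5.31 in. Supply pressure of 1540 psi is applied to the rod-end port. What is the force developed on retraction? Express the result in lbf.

F ≈ 1.02e5 lbf

Rod-side annular area A_ann = π/4 × (10.6² − 5.31²) = 66.10 in^2
On retraction the pressure acts on the annular area (bore minus rod).
F = P × A_ann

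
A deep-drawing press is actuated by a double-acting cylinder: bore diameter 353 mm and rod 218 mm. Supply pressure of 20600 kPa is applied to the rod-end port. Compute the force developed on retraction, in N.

F ≈ 1.25e6 N

Rod-side annular area A_ann = π/4 × (353² − 218²) = 60540 mm^2
On retraction the pressure acts on the annular area (bore minus rod).
F = P × A_ann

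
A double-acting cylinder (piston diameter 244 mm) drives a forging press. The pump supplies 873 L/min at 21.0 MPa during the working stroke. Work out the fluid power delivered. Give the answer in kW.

Hydraulic power = P × Q

W ≈ 306 kW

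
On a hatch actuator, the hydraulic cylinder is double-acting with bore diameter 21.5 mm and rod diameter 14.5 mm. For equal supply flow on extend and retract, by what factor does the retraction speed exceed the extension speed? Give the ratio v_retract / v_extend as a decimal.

v_ret/v_ext ≈ 1.83

Cap-side area A_cap = π/4 × (21.5 mm)² = 363.1 mm^2
Rod-side annular area A_ann = π/4 × (21.5² − 14.5²) = 197.9 mm^2
For equal Q, v ∝ 1/A, so v_ret/v_ext = A_cap/A_ann.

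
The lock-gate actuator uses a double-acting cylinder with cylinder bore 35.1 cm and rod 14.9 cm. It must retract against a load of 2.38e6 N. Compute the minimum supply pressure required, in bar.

P ≈ 300 bar

Rod-side annular area A_ann = π/4 × (35.1² − 14.9²) = 793.3 cm^2
Retraction: pressure acts on the annular area.
P = F / A = 2.38e6 N / A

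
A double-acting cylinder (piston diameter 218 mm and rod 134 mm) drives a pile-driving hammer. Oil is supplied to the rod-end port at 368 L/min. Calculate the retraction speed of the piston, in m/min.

Rod-side annular area A_ann = π/4 × (218² − 134²) = 23220 mm^2
Flow into the rod-end port fills the annular volume.
v = Q / A

v ≈ 15.8 m/min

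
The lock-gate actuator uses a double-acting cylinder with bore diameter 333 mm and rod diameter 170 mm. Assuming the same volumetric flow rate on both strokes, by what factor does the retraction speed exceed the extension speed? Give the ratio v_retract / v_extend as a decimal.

v_ret/v_ext ≈ 1.35

Cap-side area A_cap = π/4 × (333 mm)² = 87090 mm^2
Rod-side annular area A_ann = π/4 × (333² − 170²) = 64390 mm^2
For equal Q, v ∝ 1/A, so v_ret/v_ext = A_cap/A_ann.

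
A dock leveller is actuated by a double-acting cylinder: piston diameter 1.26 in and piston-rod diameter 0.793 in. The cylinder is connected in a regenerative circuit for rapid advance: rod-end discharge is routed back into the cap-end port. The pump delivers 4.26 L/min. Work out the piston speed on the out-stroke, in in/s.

In regeneration the rod-end outflow joins the pump flow into the cap end, so the net volume the pump must supply per unit advance equals the rod cross-section area.
Rod cross-section A_rod = π/4 × (0.793 in)² = 0.4939 in^2
v = Q_pump / A_rod

v ≈ 8.77 in/s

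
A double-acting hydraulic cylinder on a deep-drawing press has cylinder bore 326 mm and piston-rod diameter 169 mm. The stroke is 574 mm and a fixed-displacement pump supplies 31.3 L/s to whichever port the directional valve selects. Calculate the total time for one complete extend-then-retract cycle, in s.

Cap-side area A_cap = π/4 × (326 mm)² = 83470 mm^2
Rod-side annular area A_ann = π/4 × (326² − 169²) = 61040 mm^2
t_ext = A_cap·L/Q = 1.531 s
t_ret = A_ann·L/Q = 1.119 s
t_cycle = t_ext + t_ret

t ≈ 2.65 s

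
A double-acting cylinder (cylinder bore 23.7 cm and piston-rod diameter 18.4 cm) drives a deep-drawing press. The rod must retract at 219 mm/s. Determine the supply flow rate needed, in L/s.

Q ≈ 3.84 L/s

Rod-side annular area A_ann = π/4 × (23.7² − 18.4²) = 175.2 cm^2
Q = A × v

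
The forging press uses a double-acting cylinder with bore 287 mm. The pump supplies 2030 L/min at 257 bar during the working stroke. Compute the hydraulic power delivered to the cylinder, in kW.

Hydraulic power = P × Q

W ≈ 870 kW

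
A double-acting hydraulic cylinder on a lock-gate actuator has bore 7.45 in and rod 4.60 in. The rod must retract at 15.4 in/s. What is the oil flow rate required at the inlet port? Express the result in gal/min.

Rod-side annular area A_ann = π/4 × (7.45² − 4.60²) = 26.97 in^2
Q = A × v

Q ≈ 108 gal/min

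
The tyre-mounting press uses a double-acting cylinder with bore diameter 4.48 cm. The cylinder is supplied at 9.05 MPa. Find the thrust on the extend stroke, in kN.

F ≈ 14.3 kN

Cap-side area A_cap = π/4 × (4.48 cm)² = 15.76 cm^2
F = P × A_cap = 9.05 MPa × A_cap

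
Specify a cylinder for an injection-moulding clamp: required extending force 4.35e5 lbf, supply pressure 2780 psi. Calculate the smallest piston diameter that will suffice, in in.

Extension force acts on the full piston face: F = P × (π/4)D².
D = √(4F / (πP)) = √(4 × 4.35e5 lbf / (π × 2780 psi))

D ≈ 14.1 in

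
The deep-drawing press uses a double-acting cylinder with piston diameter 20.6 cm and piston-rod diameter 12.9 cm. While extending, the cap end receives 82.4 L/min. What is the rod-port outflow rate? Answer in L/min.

Cap-side area A_cap = π/4 × (20.6 cm)² = 333.3 cm^2
Rod-side annular area A_ann = π/4 × (20.6² − 12.9²) = 202.6 cm^2
Piston speed v = Q_in/A_cap; rod-end outflow Q_out = v × A_ann = Q_in × A_ann/A_cap.

Q_out ≈ 50.1 L/min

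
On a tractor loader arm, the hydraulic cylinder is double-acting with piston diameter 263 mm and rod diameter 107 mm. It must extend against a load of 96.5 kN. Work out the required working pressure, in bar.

Cap-side area A_cap = π/4 × (263 mm)² = 54330 mm^2
P = F / A = 96.5 kN / A

P ≈ 17.8 bar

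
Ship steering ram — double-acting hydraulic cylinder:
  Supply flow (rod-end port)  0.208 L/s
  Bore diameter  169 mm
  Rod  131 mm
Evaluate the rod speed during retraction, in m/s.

Rod-side annular area A_ann = π/4 × (169² − 131²) = 8954 mm^2
Flow into the rod-end port fills the annular volume.
v = Q / A

v ≈ 0.0232 m/s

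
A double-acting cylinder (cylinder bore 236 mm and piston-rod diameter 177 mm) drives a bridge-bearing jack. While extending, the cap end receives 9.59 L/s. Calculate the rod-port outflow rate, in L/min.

Q_out ≈ 252 L/min

Cap-side area A_cap = π/4 × (236 mm)² = 43740 mm^2
Rod-side annular area A_ann = π/4 × (236² − 177²) = 19140 mm^2
Piston speed v = Q_in/A_cap; rod-end outflow Q_out = v × A_ann = Q_in × A_ann/A_cap.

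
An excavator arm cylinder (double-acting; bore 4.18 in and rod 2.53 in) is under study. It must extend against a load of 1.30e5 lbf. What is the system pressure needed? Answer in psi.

P ≈ 9470 psi

Cap-side area A_cap = π/4 × (4.18 in)² = 13.72 in^2
P = F / A = 1.30e5 lbf / A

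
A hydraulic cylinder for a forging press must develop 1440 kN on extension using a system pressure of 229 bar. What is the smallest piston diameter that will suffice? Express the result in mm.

D ≈ 283 mm

Extension force acts on the full piston face: F = P × (π/4)D².
D = √(4F / (πP)) = √(4 × 1440 kN / (π × 229 bar))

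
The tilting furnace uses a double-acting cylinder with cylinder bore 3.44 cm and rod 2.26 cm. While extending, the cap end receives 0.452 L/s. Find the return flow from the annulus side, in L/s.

Cap-side area A_cap = π/4 × (3.44 cm)² = 9.294 cm^2
Rod-side annular area A_ann = π/4 × (3.44² − 2.26²) = 5.283 cm^2
Piston speed v = Q_in/A_cap; rod-end outflow Q_out = v × A_ann = Q_in × A_ann/A_cap.

Q_out ≈ 0.257 L/s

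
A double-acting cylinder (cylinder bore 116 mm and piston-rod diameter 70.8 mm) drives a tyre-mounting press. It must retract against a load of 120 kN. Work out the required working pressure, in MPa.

P ≈ 18.1 MPa

Rod-side annular area A_ann = π/4 × (116² − 70.8²) = 6631 mm^2
Retraction: pressure acts on the annular area.
P = F / A = 120 kN / A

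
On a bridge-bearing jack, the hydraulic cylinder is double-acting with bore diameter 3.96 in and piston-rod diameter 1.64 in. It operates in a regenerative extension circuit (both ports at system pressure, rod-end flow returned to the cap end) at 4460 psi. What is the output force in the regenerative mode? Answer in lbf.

F ≈ 9420 lbf

With equal pressure on both faces, forces on the annular region cancel; the net push is pressure × rod cross-section.
Rod cross-section A_rod = π/4 × (1.64 in)² = 2.112 in^2
F = P × A_rod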